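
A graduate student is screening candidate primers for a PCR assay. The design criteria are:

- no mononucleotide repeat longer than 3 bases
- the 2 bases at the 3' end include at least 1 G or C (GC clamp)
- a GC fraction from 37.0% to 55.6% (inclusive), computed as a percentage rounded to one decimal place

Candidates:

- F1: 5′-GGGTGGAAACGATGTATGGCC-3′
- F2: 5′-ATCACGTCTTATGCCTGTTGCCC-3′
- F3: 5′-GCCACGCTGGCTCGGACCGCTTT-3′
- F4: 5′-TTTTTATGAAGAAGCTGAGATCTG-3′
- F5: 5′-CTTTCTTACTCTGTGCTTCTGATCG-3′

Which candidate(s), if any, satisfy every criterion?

F2 and F5.

F1 (21 nt, A=5 T=4 G=9 C=3): longest run = 3 ✓; 3' end CC has 2 G/C ✓; GC 12/21 = 57.1%, outside 37.0–55.6% ✗ — fails.
F2 (23 nt, A=3 T=8 G=4 C=8): longest run = 3 ✓; 3' end CC has 2 G/C ✓; GC 12/23 = 52.2% ✓ — passes.
F3 (23 nt, A=2 T=5 G=7 C=9): longest run = 3 ✓; 3' end TT has 0 G/C, need ≥1 ✗; GC 16/23 = 69.6%, outside 37.0–55.6% ✗ — fails.
F4 (24 nt, A=7 T=9 G=6 C=2): longest run = 5, exceeds 3 ✗; 3' end TG has 1 G/C ✓; GC 8/24 = 33.3%, outside 37.0–55.6% ✗ — fails.
F5 (25 nt, A=2 T=12 G=4 C=7): longest run = 3 ✓; 3' end CG has 2 G/C ✓; GC 11/25 = 44.0% ✓ — passes.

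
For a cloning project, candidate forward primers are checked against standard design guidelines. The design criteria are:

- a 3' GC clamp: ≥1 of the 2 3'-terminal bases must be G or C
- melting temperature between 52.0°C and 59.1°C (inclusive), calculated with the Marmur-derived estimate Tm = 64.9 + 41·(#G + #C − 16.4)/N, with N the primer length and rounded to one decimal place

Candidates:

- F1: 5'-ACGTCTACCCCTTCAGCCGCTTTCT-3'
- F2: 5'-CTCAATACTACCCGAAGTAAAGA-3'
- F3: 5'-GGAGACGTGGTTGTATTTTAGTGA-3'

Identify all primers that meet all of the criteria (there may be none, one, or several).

F3 only.

F1 (25 nt, A=3 T=8 G=3 C=11): 3' end CT has 1 G/C ✓; Tm = 64.9 + 41·(14 − 16.4)/25 = 61.0°C, outside 52.0–59.1°C ✗ — fails.
F2 (23 nt, A=10 T=4 G=3 C=6): 3' end GA has 1 G/C ✓; Tm = 64.9 + 41·(9 − 16.4)/23 = 51.7°C, outside 52.0–59.1°C ✗ — fails.
F3 (24 nt, A=5 T=9 G=9 C=1): 3' end GA has 1 G/C ✓; Tm = 64.9 + 41·(10 − 16.4)/24 = 54.0°C ✓ — passes.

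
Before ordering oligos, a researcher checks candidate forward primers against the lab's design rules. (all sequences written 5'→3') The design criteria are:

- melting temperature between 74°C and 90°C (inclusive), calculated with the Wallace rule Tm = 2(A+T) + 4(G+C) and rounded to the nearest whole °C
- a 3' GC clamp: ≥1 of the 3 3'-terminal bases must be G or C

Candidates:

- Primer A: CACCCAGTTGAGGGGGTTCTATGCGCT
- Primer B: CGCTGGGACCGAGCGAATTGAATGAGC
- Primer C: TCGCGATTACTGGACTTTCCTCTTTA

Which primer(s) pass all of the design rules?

Primer A (27 nt, A=4 T=7 G=9 C=7): Tm = 2·11 + 4·16 = 86°C ✓; 3' end GCT has 2 G/C ✓ — passes.
Primer B (27 nt, A=7 T=4 G=10 C=6): Tm = 2·11 + 4·16 = 86°C ✓; 3' end AGC has 2 G/C ✓ — passes.
Primer C (26 nt, A=4 T=11 G=4 C=7): Tm = 2·15 + 4·11 = 74°C ✓; 3' end TTA has 0 G/C, need ≥1 ✗ — fails.

Primer A and Primer B.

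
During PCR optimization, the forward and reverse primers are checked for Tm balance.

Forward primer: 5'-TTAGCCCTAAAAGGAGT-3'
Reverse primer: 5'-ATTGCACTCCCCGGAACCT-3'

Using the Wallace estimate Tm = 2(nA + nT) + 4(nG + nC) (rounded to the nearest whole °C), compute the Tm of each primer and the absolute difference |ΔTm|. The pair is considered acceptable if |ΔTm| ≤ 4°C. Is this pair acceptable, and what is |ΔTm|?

|ΔTm| = 12°C; the pair is not acceptable.

Forward: A=6 T=4 G=4 C=3 → Tm = 2·10 + 4·7 = 48°C.
Reverse: A=4 T=4 G=3 C=8 → Tm = 2·8 + 4·11 = 60°C.
|ΔTm| = |48 − 60| = 12°C, > 4°C.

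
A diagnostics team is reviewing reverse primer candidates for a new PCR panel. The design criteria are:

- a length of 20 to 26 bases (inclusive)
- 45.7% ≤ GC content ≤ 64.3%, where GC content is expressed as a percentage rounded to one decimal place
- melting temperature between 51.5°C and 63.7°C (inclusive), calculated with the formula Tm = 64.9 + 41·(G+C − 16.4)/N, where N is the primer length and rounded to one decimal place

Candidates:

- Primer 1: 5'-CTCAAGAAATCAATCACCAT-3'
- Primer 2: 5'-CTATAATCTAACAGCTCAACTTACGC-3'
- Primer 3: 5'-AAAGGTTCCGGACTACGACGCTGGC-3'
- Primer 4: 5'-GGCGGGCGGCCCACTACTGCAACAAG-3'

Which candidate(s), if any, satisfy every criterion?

Primer 3 only.

Primer 1 (20 nt, A=9 T=4 G=1 C=6): length 20 ✓; GC 7/20 = 35.0%, outside 45.7–64.3% ✗; Tm = 64.9 + 41·(7 − 16.4)/20 = 45.6°C, outside 51.5–63.7°C ✗ — fails.
Primer 2 (26 nt, A=9 T=7 G=2 C=8): length 26 ✓; GC 10/26 = 38.5%, outside 45.7–64.3% ✗; Tm = 64.9 + 41·(10 − 16.4)/26 = 54.8°C ✓ — fails.
Primer 3 (25 nt, A=6 T=4 G=8 C=7): length 25 ✓; GC 15/25 = 60.0% ✓; Tm = 64.9 + 41·(15 − 16.4)/25 = 62.6°C ✓ — passes.
Primer 4 (26 nt, A=6 T=2 G=9 C=9): length 26 ✓; GC 18/26 = 69.2%, outside 45.7–64.3% ✗; Tm = 64.9 + 41·(18 − 16.4)/26 = 67.4°C, outside 51.5–63.7°C ✗ — fails.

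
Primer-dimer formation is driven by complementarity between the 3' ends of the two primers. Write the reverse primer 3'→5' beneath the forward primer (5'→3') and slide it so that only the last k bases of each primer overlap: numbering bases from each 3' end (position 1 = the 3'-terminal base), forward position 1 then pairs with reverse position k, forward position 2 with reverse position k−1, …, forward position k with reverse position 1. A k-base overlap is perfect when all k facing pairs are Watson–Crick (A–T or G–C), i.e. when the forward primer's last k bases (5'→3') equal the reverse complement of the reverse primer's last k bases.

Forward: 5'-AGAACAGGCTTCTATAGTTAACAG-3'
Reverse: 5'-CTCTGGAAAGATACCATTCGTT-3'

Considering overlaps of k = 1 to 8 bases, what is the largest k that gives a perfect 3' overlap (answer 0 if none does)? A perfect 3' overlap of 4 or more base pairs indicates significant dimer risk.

Longest perfect overlap: 0 complementary base pairs; below the dimer-risk threshold (threshold 4).

Last 8 bases (5'→3') — forward …GTTAACAG, reverse …CATTCGTT.
Reverse complement of the reverse primer's last 8 bases: AACGAATG; its first k bases are the reverse complement of the reverse primer's last k bases, so a perfect k-base overlap needs the forward primer's last k bases to equal them.
Comparing (forward last k vs required): k=1: G vs A ✗; k=2: AG vs AA ✗; k=3: CAG vs AAC ✗; k=4: ACAG vs AACG ✗; k=5: AACAG vs AACGA ✗; k=6: TAACAG vs AACGAA ✗; k=7: TTAACAG vs AACGAAT ✗; k=8: GTTAACAG vs AACGAATG ✗.
No overlap length from 1 to 8 is perfect, so the longest perfect 3' overlap is 0.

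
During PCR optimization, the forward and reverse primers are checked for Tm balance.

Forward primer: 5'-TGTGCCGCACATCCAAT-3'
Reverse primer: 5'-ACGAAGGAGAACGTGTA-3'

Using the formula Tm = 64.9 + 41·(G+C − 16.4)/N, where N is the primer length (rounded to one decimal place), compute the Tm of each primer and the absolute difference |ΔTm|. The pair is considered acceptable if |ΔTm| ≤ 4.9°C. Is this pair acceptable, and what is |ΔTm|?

Forward: G+C = 9, N = 17 → Tm = 64.9 + 41·(9 − 16.4)/17 = 47.1°C.
Reverse: G+C = 8, N = 17 → Tm = 64.9 + 41·(8 − 16.4)/17 = 44.6°C.
|ΔTm| = |47.1 − 44.6| = 2.5°C, ≤ 4.9°C.

|ΔTm| = 2.5°C; the pair is acceptable.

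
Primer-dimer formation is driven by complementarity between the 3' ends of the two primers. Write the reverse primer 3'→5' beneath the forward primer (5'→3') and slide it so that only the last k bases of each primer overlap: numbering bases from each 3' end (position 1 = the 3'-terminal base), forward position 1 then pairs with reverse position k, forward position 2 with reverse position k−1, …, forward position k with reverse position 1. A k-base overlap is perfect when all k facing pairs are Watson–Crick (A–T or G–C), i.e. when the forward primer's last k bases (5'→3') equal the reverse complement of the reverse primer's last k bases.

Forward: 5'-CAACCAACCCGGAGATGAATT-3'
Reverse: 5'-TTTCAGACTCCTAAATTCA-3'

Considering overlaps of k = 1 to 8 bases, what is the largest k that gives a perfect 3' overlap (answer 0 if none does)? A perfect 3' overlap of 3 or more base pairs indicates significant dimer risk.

Last 8 bases (5'→3') — forward …GATGAATT, reverse …TAAATTCA.
Reverse complement of the reverse primer's last 8 bases: TGAATTTA; its first k bases are the reverse complement of the reverse primer's last k bases, so a perfect k-base overlap needs the forward primer's last k bases to equal them.
Comparing (forward last k vs required): k=1: T vs T ✓; k=2: TT vs TG ✗; k=3: ATT vs TGA ✗; k=4: AATT vs TGAA ✗; k=5: GAATT vs TGAAT ✗; k=6: TGAATT vs TGAATT ✓; k=7: ATGAATT vs TGAATTT ✗; k=8: GATGAATT vs TGAATTTA ✗.
Perfect overlaps at k = 1, 6; the largest is 6.

Longest perfect overlap: 6 complementary base pairs; significant dimer risk (threshold 3).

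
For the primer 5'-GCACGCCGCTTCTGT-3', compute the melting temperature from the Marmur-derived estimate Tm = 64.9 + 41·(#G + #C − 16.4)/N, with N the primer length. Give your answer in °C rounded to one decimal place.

Base counts: A=1, T=4, G=4, C=6; G+C = 10, N = 15.
Tm = 64.9 + 41·(10 − 16.4)/15 = 64.9 + -262.40/15 = 47.4°C.

47.4°C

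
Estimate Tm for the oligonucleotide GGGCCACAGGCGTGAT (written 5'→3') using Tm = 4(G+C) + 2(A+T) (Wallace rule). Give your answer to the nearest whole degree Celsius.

54°C

Base counts: A=3, T=2, G=7, C=4 (length 16).
Tm = 2·(3+2) + 4·(7+4) = 2·5 + 4·11 = 10 + 44 = 54°C.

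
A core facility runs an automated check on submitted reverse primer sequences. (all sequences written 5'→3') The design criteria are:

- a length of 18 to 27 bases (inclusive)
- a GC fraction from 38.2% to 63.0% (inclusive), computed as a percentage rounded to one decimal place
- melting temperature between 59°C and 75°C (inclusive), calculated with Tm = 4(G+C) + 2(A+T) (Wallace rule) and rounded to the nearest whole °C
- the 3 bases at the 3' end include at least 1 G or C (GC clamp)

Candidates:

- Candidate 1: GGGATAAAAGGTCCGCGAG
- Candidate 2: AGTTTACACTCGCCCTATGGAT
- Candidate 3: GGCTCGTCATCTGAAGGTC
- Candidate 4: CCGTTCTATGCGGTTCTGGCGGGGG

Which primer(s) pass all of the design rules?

Candidate 1 (19 nt, A=6 T=2 G=8 C=3): length 19 ✓; GC 11/19 = 57.9% ✓; Tm = 2·8 + 4·11 = 60°C ✓; 3' end GAG has 2 G/C ✓ — passes.
Candidate 2 (22 nt, A=5 T=7 G=4 C=6): length 22 ✓; GC 10/22 = 45.5% ✓; Tm = 2·12 + 4·10 = 64°C ✓; 3' end GAT has 1 G/C ✓ — passes.
Candidate 3 (19 nt, A=3 T=5 G=6 C=5): length 19 ✓; GC 11/19 = 57.9% ✓; Tm = 2·8 + 4·11 = 60°C ✓; 3' end GTC has 2 G/C ✓ — passes.
Candidate 4 (25 nt, A=1 T=7 G=11 C=6): length 25 ✓; GC 17/25 = 68.0%, outside 38.2–63.0% ✗; Tm = 2·8 + 4·17 = 84°C, outside 59–75°C ✗; 3' end GGG has 3 G/C ✓ — fails.

Candidate 1, Candidate 2 and Candidate 3.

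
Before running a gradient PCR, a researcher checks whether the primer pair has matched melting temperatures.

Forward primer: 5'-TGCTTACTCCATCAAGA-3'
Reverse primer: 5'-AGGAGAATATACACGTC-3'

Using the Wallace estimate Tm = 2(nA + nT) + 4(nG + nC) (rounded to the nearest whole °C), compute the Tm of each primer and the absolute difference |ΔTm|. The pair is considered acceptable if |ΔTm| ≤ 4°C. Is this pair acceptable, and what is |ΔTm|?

Forward: A=5 T=5 G=2 C=5 → Tm = 2·10 + 4·7 = 48°C.
Reverse: A=7 T=3 G=4 C=3 → Tm = 2·10 + 4·7 = 48°C.
|ΔTm| = |48 − 48| = 0°C, ≤ 4°C.

|ΔTm| = 0°C; the pair is acceptable.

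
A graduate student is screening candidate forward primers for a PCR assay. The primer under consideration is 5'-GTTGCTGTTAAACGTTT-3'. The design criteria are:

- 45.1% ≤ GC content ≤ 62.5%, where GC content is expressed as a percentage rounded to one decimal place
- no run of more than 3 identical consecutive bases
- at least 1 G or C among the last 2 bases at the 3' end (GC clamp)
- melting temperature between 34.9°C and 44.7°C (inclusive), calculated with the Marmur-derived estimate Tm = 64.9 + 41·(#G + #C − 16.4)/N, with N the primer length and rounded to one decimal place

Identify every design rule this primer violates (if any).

Base counts: A=3, T=8, G=4, C=2 (length 17).
GC content: GC 6/17 = 35.3%, outside 45.1–62.5% ✗
homopolymer run: longest run = 3 ✓
GC clamp: 3' end TT has 0 G/C, need ≥1 ✗
Tm: Tm = 64.9 + 41·(6 − 16.4)/17 = 39.8°C ✓

Fails: GC content, GC clamp.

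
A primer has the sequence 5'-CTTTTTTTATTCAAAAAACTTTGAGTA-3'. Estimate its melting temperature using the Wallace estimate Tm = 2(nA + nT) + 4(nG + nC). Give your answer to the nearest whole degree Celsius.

Base counts: A=9, T=13, G=2, C=3 (length 27).
Tm = 2·(9+13) + 4·(2+3) = 2·22 + 4·5 = 44 + 20 = 64°C.

64°C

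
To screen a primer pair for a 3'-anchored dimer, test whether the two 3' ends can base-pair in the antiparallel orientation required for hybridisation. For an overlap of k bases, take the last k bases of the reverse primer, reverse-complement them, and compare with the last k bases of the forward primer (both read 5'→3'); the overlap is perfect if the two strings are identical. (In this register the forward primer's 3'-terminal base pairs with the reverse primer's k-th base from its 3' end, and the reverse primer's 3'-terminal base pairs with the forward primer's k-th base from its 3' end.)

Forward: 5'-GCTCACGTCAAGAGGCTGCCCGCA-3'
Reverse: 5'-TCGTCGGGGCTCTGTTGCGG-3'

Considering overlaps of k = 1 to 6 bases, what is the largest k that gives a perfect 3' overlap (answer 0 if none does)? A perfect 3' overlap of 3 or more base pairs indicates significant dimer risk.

Longest perfect overlap: 5 complementary base pairs; significant dimer risk (threshold 3).

Last 6 bases (5'→3') — forward …CCCGCA, reverse …TTGCGG.
Reverse complement of the reverse primer's last 6 bases: CCGCAA; its first k bases are the reverse complement of the reverse primer's last k bases, so a perfect k-base overlap needs the forward primer's last k bases to equal them.
Comparing (forward last k vs required): k=1: A vs C ✗; k=2: CA vs CC ✗; k=3: GCA vs CCG ✗; k=4: CGCA vs CCGC ✗; k=5: CCGCA vs CCGCA ✓; k=6: CCCGCA vs CCGCAA ✗.
Only k = 5 is perfect, so the longest perfect 3' overlap is 5.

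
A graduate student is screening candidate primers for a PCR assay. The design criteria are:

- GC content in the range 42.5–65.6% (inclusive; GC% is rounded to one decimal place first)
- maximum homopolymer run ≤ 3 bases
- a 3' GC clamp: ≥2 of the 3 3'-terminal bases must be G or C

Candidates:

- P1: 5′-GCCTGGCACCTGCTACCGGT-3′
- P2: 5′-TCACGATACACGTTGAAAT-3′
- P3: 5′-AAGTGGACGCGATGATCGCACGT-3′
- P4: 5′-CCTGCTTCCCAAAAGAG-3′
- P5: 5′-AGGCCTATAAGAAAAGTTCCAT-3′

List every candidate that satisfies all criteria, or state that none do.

P3 only.

P1 (20 nt, A=2 T=4 G=6 C=8): GC 14/20 = 70.0%, outside 42.5–65.6% ✗; longest run = 2 ✓; 3' end GGT has 2 G/C ✓ — fails.
P2 (19 nt, A=7 T=5 G=3 C=4): GC 7/19 = 36.8%, outside 42.5–65.6% ✗; longest run = 3 ✓; 3' end AAT has 0 G/C, need ≥2 ✗ — fails.
P3 (23 nt, A=6 T=4 G=8 C=5): GC 13/23 = 56.5% ✓; longest run = 2 ✓; 3' end CGT has 2 G/C ✓ — passes.
P4 (17 nt, A=5 T=3 G=3 C=6): GC 9/17 = 52.9% ✓; longest run = 4, exceeds 3 ✗; 3' end GAG has 2 G/C ✓ — fails.
P5 (22 nt, A=9 T=5 G=4 C=4): GC 8/22 = 36.4%, outside 42.5–65.6% ✗; longest run = 4, exceeds 3 ✗; 3' end CAT has 1 G/C, need ≥2 ✗ — fails.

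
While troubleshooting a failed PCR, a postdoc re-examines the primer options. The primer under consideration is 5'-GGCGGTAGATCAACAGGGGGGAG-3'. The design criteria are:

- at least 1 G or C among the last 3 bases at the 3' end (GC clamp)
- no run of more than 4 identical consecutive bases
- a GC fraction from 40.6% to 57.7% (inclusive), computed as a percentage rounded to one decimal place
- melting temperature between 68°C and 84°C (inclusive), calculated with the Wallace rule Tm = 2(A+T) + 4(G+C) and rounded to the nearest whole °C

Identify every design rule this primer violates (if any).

Fails: homopolymer run, GC content.

Base counts: A=6, T=2, G=12, C=3 (length 23).
GC clamp: 3' end GAG has 2 G/C ✓
homopolymer run: longest run = 6, exceeds 4 ✗
GC content: GC 15/23 = 65.2%, outside 40.6–57.7% ✗
Tm: Tm = 2·8 + 4·15 = 76°C ✓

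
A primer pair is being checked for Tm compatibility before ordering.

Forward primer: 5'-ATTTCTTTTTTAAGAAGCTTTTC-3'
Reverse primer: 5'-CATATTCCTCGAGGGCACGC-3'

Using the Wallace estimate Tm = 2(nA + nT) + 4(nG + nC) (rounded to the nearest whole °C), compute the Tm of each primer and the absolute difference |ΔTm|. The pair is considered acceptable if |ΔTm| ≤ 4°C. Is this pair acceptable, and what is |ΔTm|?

|ΔTm| = 8°C; the pair is not acceptable.

Forward: A=5 T=13 G=2 C=3 → Tm = 2·18 + 4·5 = 56°C.
Reverse: A=4 T=4 G=5 C=7 → Tm = 2·8 + 4·12 = 64°C.
|ΔTm| = |56 − 64| = 8°C, > 4°C.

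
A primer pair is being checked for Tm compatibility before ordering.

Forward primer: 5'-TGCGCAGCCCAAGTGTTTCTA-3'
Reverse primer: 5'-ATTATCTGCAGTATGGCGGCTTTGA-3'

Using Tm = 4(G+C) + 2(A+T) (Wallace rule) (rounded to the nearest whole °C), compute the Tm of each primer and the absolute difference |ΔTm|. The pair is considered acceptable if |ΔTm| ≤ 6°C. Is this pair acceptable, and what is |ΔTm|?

|ΔTm| = 8°C; the pair is not acceptable.

Forward: A=4 T=6 G=5 C=6 → Tm = 2·10 + 4·11 = 64°C.
Reverse: A=5 T=9 G=7 C=4 → Tm = 2·14 + 4·11 = 72°C.
|ΔTm| = |64 − 72| = 8°C, > 6°C.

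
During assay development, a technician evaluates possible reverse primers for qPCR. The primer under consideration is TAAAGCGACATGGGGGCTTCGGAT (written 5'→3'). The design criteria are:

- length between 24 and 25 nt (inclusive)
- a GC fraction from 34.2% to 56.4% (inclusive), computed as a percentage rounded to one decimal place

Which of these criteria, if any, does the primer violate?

Meets all criteria.

Base counts: A=6, T=5, G=9, C=4 (length 24).
length: length 24 ✓
GC content: GC 13/24 = 54.2% ✓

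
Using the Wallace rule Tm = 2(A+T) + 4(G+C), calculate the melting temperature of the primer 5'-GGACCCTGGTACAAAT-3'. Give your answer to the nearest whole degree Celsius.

48°C

Base counts: A=5, T=3, G=4, C=4 (length 16).
Tm = 2·(5+3) + 4·(4+4) = 2·8 + 4·8 = 16 + 32 = 48°C.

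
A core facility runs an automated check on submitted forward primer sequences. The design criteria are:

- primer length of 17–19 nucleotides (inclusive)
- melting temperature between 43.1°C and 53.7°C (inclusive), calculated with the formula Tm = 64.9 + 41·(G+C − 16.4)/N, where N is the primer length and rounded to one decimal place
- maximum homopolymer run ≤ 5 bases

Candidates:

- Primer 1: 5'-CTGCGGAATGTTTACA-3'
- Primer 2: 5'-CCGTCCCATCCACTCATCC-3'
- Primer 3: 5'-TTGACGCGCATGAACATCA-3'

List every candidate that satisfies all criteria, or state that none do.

Primer 1 (16 nt, A=4 T=5 G=4 C=3): length 16, outside 17–19 ✗; Tm = 64.9 + 41·(7 − 16.4)/16 = 40.8°C, outside 43.1–53.7°C ✗; longest run = 3 ✓ — fails.
Primer 2 (19 nt, A=3 T=4 G=1 C=11): length 19 ✓; Tm = 64.9 + 41·(12 − 16.4)/19 = 55.4°C, outside 43.1–53.7°C ✗; longest run = 3 ✓ — fails.
Primer 3 (19 nt, A=6 T=4 G=4 C=5): length 19 ✓; Tm = 64.9 + 41·(9 − 16.4)/19 = 48.9°C ✓; longest run = 2 ✓ — passes.

Primer 3 only.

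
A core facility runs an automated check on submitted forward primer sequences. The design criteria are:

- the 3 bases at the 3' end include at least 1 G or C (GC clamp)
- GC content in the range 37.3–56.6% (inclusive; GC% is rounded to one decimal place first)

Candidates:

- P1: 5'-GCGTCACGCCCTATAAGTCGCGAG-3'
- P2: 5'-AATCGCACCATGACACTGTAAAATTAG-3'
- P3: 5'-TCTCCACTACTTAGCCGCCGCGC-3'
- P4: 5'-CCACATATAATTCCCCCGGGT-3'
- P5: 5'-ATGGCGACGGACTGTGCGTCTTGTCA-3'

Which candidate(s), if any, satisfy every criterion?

P4 only.

P1 (24 nt, A=5 T=4 G=7 C=8): 3' end GAG has 2 G/C ✓; GC 15/24 = 62.5%, outside 37.3–56.6% ✗ — fails.
P2 (27 nt, A=11 T=6 G=4 C=6): 3' end TAG has 1 G/C ✓; GC 10/27 = 37.0%, outside 37.3–56.6% ✗ — fails.
P3 (23 nt, A=3 T=5 G=4 C=11): 3' end CGC has 3 G/C ✓; GC 15/23 = 65.2%, outside 37.3–56.6% ✗ — fails.
P4 (21 nt, A=5 T=5 G=3 C=8): 3' end GGT has 2 G/C ✓; GC 11/21 = 52.4% ✓ — passes.
P5 (26 nt, A=4 T=7 G=9 C=6): 3' end TCA has 1 G/C ✓; GC 15/26 = 57.7%, outside 37.3–56.6% ✗ — fails.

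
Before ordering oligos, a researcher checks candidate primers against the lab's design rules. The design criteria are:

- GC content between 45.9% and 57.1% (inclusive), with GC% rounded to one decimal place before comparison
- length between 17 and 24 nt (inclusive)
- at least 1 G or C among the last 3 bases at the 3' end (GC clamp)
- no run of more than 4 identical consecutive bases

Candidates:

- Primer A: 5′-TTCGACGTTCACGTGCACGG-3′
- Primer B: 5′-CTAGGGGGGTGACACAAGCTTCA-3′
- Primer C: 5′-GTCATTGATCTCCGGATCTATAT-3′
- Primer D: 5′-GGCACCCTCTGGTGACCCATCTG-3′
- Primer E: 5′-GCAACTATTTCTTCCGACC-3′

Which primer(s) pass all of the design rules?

Primer A (20 nt, A=3 T=5 G=6 C=6): GC 12/20 = 60.0%, outside 45.9–57.1% ✗; length 20 ✓; 3' end CGG has 3 G/C ✓; longest run = 2 ✓ — fails.
Primer B (23 nt, A=6 T=4 G=8 C=5): GC 13/23 = 56.5% ✓; length 23 ✓; 3' end TCA has 1 G/C ✓; longest run = 6, exceeds 4 ✗ — fails.
Primer C (23 nt, A=5 T=9 G=4 C=5): GC 9/23 = 39.1%, outside 45.9–57.1% ✗; length 23 ✓; 3' end TAT has 0 G/C, need ≥1 ✗; longest run = 2 ✓ — fails.
Primer D (23 nt, A=3 T=5 G=6 C=9): GC 15/23 = 65.2%, outside 45.9–57.1% ✗; length 23 ✓; 3' end CTG has 2 G/C ✓; longest run = 3 ✓ — fails.
Primer E (19 nt, A=4 T=6 G=2 C=7): GC 9/19 = 47.4% ✓; length 19 ✓; 3' end ACC has 2 G/C ✓; longest run = 3 ✓ — passes.

Primer E only.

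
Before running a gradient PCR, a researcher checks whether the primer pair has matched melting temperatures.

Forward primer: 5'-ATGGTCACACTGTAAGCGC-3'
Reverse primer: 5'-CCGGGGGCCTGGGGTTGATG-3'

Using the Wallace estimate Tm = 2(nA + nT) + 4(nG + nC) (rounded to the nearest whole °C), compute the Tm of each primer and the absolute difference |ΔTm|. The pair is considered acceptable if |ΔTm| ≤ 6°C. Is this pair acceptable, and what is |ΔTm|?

Forward: A=5 T=4 G=5 C=5 → Tm = 2·9 + 4·10 = 58°C.
Reverse: A=1 T=4 G=11 C=4 → Tm = 2·5 + 4·15 = 70°C.
|ΔTm| = |58 − 70| = 12°C, > 6°C.

|ΔTm| = 12°C; the pair is not acceptable.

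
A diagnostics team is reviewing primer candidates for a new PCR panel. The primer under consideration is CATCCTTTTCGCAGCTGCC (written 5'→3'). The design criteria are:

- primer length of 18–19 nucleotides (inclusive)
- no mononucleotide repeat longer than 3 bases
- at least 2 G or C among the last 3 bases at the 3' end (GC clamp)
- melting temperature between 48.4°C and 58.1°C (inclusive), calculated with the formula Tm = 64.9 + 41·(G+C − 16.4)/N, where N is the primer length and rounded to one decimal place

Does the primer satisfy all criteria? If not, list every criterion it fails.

Base counts: A=2, T=6, G=3, C=8 (length 19).
length: length 19 ✓
homopolymer run: longest run = 4, exceeds 3 ✗
GC clamp: 3' end GCC has 3 G/C ✓
Tm: Tm = 64.9 + 41·(11 − 16.4)/19 = 53.2°C ✓

Fails: homopolymer run.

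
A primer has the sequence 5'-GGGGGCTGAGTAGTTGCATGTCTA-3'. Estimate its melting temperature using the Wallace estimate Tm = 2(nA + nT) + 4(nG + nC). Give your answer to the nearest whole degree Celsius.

74°C

Base counts: A=4, T=7, G=10, C=3 (length 24).
Tm = 2·(4+7) + 4·(10+3) = 2·11 + 4·13 = 22 + 52 = 74°C.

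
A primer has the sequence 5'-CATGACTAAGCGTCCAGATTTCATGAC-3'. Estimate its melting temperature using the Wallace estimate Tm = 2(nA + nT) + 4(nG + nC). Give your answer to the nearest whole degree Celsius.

Base counts: A=8, T=7, G=5, C=7 (length 27).
Tm = 2·(8+7) + 4·(5+7) = 2·15 + 4·12 = 30 + 48 = 78°C.

78°C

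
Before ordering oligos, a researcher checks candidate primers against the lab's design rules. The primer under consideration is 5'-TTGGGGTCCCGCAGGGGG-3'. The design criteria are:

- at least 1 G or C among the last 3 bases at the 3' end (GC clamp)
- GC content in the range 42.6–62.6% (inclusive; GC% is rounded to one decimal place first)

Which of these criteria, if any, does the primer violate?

Base counts: A=1, T=3, G=10, C=4 (length 18).
GC clamp: 3' end GGG has 3 G/C ✓
GC content: GC 14/18 = 77.8%, outside 42.6–62.6% ✗

Fails: GC content.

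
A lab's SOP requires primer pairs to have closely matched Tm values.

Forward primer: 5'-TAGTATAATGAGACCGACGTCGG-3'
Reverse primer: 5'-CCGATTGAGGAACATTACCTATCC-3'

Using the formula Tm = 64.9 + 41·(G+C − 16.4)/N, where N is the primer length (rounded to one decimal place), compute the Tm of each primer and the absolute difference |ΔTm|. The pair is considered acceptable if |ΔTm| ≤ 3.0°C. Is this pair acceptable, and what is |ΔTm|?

|ΔTm| = 0.4°C; the pair is acceptable.

Forward: G+C = 11, N = 23 → Tm = 64.9 + 41·(11 − 16.4)/23 = 55.3°C.
Reverse: G+C = 11, N = 24 → Tm = 64.9 + 41·(11 − 16.4)/24 = 55.7°C.
|ΔTm| = |55.3 − 55.7| = 0.4°C, ≤ 3.0°C.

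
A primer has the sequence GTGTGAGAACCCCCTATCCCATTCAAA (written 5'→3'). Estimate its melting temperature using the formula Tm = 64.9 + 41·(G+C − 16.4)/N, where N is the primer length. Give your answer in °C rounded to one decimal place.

59.7°C

Base counts: A=8, T=6, G=4, C=9; G+C = 13, N = 27.
Tm = 64.9 + 41·(13 − 16.4)/27 = 64.9 + -139.40/27 = 59.7°C.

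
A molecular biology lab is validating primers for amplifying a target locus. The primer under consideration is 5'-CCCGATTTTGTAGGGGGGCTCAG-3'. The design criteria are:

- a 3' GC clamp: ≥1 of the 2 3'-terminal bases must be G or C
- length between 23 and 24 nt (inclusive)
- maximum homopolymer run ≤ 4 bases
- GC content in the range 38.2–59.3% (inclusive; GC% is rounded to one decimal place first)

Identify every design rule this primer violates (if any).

Fails: homopolymer run, GC content.

Base counts: A=3, T=6, G=9, C=5 (length 23).
GC clamp: 3' end AG has 1 G/C ✓
length: length 23 ✓
homopolymer run: longest run = 6, exceeds 4 ✗
GC content: GC 14/23 = 60.9%, outside 38.2–59.3% ✗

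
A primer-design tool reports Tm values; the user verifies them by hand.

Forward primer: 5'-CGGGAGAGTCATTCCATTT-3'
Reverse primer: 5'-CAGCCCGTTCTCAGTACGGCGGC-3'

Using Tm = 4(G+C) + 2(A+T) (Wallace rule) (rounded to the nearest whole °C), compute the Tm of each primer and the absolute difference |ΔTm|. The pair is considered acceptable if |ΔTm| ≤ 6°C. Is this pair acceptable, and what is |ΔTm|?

|ΔTm| = 22°C; the pair is not acceptable.

Forward: A=4 T=6 G=5 C=4 → Tm = 2·10 + 4·9 = 56°C.
Reverse: A=3 T=4 G=7 C=9 → Tm = 2·7 + 4·16 = 78°C.
|ΔTm| = |56 − 78| = 22°C, > 6°C.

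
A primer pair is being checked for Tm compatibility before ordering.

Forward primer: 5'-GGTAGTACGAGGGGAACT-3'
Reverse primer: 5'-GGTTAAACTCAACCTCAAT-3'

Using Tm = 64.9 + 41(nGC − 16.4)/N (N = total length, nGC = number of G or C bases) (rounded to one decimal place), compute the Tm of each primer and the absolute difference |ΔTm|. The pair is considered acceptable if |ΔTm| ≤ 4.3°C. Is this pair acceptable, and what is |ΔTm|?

|ΔTm| = 5.7°C; the pair is not acceptable.

Forward: G+C = 10, N = 18 → Tm = 64.9 + 41·(10 − 16.4)/18 = 50.3°C.
Reverse: G+C = 7, N = 19 → Tm = 64.9 + 41·(7 − 16.4)/19 = 44.6°C.
|ΔTm| = |50.3 − 44.6| = 5.7°C, > 4.3°C.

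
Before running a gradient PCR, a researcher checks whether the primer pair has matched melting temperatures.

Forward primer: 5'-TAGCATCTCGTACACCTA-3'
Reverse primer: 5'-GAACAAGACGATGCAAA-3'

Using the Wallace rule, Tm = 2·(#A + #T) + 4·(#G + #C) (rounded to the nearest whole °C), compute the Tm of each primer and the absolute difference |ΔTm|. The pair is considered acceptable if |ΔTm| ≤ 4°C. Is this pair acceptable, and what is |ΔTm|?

|ΔTm| = 4°C; the pair is acceptable.

Forward: A=5 T=5 G=2 C=6 → Tm = 2·10 + 4·8 = 52°C.
Reverse: A=9 T=1 G=4 C=3 → Tm = 2·10 + 4·7 = 48°C.
|ΔTm| = |52 − 48| = 4°C, ≤ 4°C.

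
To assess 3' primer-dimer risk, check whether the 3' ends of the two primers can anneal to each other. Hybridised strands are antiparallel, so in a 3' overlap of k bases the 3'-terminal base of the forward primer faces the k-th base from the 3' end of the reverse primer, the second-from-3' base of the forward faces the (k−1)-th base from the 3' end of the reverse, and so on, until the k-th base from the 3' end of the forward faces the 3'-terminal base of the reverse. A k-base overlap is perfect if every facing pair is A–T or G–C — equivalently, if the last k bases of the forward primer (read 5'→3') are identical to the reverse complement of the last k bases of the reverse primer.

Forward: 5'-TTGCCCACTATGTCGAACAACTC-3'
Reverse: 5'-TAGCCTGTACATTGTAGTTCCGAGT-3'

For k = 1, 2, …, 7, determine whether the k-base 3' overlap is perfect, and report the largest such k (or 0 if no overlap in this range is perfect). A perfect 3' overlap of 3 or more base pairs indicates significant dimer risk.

Last 7 bases (5'→3') — forward …ACAACTC, reverse …TCCGAGT.
Reverse complement of the reverse primer's last 7 bases: ACTCGGA; its first k bases are the reverse complement of the reverse primer's last k bases, so a perfect k-base overlap needs the forward primer's last k bases to equal them.
Comparing (forward last k vs required): k=1: C vs A ✗; k=2: TC vs AC ✗; k=3: CTC vs ACT ✗; k=4: ACTC vs ACTC ✓; k=5: AACTC vs ACTCG ✗; k=6: CAACTC vs ACTCGG ✗; k=7: ACAACTC vs ACTCGGA ✗.
Only k = 4 is perfect, so the longest perfect 3' overlap is 4.

Longest perfect overlap: 4 complementary base pairs; significant dimer risk (threshold 3).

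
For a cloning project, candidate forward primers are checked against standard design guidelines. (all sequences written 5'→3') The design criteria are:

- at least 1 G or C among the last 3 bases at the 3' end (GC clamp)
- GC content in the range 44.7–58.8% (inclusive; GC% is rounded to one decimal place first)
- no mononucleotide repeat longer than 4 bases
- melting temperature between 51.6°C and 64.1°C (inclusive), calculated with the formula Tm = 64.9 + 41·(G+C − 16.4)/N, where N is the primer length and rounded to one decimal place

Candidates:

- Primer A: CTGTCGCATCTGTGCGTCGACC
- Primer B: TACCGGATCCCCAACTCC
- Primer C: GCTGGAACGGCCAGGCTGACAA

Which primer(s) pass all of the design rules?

Primer A (22 nt, A=2 T=6 G=6 C=8): 3' end ACC has 2 G/C ✓; GC 14/22 = 63.6%, outside 44.7–58.8% ✗; longest run = 2 ✓; Tm = 64.9 + 41·(14 − 16.4)/22 = 60.4°C ✓ — fails.
Primer B (18 nt, A=4 T=3 G=2 C=9): 3' end TCC has 2 G/C ✓; GC 11/18 = 61.1%, outside 44.7–58.8% ✗; longest run = 4 ✓; Tm = 64.9 + 41·(11 − 16.4)/18 = 52.6°C ✓ — fails.
Primer C (22 nt, A=6 T=2 G=8 C=6): 3' end CAA has 1 G/C ✓; GC 14/22 = 63.6%, outside 44.7–58.8% ✗; longest run = 2 ✓; Tm = 64.9 + 41·(14 − 16.4)/22 = 60.4°C ✓ — fails.

None of the candidates satisfy all criteria.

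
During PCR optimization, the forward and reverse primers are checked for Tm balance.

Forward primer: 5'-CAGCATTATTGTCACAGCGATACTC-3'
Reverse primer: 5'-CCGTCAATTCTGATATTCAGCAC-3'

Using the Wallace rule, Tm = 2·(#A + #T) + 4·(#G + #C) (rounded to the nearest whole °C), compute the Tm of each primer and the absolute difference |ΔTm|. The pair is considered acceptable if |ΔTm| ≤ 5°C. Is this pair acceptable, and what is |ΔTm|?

|ΔTm| = 6°C; the pair is not acceptable.

Forward: A=7 T=7 G=4 C=7 → Tm = 2·14 + 4·11 = 72°C.
Reverse: A=6 T=7 G=3 C=7 → Tm = 2·13 + 4·10 = 66°C.
|ΔTm| = |72 − 66| = 6°C, > 5°C.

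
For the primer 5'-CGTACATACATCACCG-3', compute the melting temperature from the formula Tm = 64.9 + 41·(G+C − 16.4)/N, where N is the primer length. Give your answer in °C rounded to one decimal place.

Base counts: A=5, T=3, G=2, C=6; G+C = 8, N = 16.
Tm = 64.9 + 41·(8 − 16.4)/16 = 64.9 + -344.40/16 = 43.4°C.

43.4°C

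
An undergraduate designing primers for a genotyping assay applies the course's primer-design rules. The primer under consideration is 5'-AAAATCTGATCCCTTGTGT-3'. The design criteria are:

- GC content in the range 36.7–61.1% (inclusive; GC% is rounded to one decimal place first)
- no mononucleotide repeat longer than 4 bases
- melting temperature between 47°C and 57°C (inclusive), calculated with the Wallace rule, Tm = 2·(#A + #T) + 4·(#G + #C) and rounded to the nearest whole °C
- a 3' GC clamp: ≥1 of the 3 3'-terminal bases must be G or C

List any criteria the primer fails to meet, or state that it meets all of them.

Base counts: A=5, T=7, G=3, C=4 (length 19).
GC content: GC 7/19 = 36.8% ✓
homopolymer run: longest run = 4 ✓
Tm: Tm = 2·12 + 4·7 = 52°C ✓
GC clamp: 3' end TGT has 1 G/C ✓

Meets all criteria.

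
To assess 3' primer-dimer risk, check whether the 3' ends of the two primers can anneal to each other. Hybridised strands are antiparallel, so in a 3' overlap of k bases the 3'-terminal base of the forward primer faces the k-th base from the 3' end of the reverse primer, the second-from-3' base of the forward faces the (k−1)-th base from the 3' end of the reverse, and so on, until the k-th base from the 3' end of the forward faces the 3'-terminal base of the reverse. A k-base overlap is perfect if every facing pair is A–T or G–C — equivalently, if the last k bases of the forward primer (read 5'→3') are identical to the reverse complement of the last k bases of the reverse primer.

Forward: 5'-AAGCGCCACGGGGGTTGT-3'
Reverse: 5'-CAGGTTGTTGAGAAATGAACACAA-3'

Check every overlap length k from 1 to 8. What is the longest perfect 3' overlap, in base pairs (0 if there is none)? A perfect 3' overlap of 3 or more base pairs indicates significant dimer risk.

Longest perfect overlap: 4 complementary base pairs; significant dimer risk (threshold 3).

Last 8 bases (5'→3') — forward …GGGGTTGT, reverse …GAACACAA.
Reverse complement of the reverse primer's last 8 bases: TTGTGTTC; its first k bases are the reverse complement of the reverse primer's last k bases, so a perfect k-base overlap needs the forward primer's last k bases to equal them.
Comparing (forward last k vs required): k=1: T vs T ✓; k=2: GT vs TT ✗; k=3: TGT vs TTG ✗; k=4: TTGT vs TTGT ✓; k=5: GTTGT vs TTGTG ✗; k=6: GGTTGT vs TTGTGT ✗; k=7: GGGTTGT vs TTGTGTT ✗; k=8: GGGGTTGT vs TTGTGTTC ✗.
Perfect overlaps at k = 1, 4; the largest is 4.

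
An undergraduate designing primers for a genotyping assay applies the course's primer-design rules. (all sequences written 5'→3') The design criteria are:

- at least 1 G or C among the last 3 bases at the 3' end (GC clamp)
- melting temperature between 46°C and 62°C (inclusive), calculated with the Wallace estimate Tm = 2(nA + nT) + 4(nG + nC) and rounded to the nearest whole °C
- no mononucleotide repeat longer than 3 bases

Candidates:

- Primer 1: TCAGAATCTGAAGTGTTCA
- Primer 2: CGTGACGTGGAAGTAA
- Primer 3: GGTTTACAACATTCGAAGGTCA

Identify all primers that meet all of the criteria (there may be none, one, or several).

Primer 1 (19 nt, A=6 T=6 G=4 C=3): 3' end TCA has 1 G/C ✓; Tm = 2·12 + 4·7 = 52°C ✓; longest run = 2 ✓ — passes.
Primer 2 (16 nt, A=5 T=3 G=6 C=2): 3' end TAA has 0 G/C, need ≥1 ✗; Tm = 2·8 + 4·8 = 48°C ✓; longest run = 2 ✓ — fails.
Primer 3 (22 nt, A=7 T=6 G=5 C=4): 3' end TCA has 1 G/C ✓; Tm = 2·13 + 4·9 = 62°C ✓; longest run = 3 ✓ — passes.

Primer 1 and Primer 3.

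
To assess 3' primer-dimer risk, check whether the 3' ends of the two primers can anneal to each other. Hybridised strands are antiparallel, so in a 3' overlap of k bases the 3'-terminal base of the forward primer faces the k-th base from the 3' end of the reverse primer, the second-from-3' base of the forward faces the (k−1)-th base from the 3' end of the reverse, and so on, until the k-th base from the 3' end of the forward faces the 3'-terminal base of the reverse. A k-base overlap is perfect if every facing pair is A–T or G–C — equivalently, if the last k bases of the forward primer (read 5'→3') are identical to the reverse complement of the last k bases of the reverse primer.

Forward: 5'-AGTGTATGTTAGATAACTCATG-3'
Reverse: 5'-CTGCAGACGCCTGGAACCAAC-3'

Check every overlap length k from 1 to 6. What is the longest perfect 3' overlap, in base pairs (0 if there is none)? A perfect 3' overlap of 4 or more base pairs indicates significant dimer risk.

Longest perfect overlap: 1 complementary base pair; below the dimer-risk threshold (threshold 4).

Last 6 bases (5'→3') — forward …CTCATG, reverse …ACCAAC.
Reverse complement of the reverse primer's last 6 bases: GTTGGT; its first k bases are the reverse complement of the reverse primer's last k bases, so a perfect k-base overlap needs the forward primer's last k bases to equal them.
Comparing (forward last k vs required): k=1: G vs G ✓; k=2: TG vs GT ✗; k=3: ATG vs GTT ✗; k=4: CATG vs GTTG ✗; k=5: TCATG vs GTTGG ✗; k=6: CTCATG vs GTTGGT ✗.
Only k = 1 is perfect, so the longest perfect 3' overlap is 1.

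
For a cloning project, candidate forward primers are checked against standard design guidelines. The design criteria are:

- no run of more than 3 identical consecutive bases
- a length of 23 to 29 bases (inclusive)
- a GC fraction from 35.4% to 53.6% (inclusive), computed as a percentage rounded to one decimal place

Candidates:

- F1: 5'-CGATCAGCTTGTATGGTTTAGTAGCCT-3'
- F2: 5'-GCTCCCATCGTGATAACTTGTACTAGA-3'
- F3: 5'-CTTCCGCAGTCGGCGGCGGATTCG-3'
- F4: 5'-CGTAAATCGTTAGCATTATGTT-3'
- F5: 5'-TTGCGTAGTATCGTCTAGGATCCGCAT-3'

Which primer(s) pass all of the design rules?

F1, F2 and F5.

F1 (27 nt, A=5 T=10 G=7 C=5): longest run = 3 ✓; length 27 ✓; GC 12/27 = 44.4% ✓ — passes.
F2 (27 nt, A=7 T=8 G=5 C=7): longest run = 3 ✓; length 27 ✓; GC 12/27 = 44.4% ✓ — passes.
F3 (24 nt, A=2 T=5 G=9 C=8): longest run = 2 ✓; length 24 ✓; GC 17/24 = 70.8%, outside 35.4–53.6% ✗ — fails.
F4 (22 nt, A=6 T=9 G=4 C=3): longest run = 3 ✓; length 22, outside 23–29 ✗; GC 7/22 = 31.8%, outside 35.4–53.6% ✗ — fails.
F5 (27 nt, A=5 T=9 G=7 C=6): longest run = 2 ✓; length 27 ✓; GC 13/27 = 48.1% ✓ — passes.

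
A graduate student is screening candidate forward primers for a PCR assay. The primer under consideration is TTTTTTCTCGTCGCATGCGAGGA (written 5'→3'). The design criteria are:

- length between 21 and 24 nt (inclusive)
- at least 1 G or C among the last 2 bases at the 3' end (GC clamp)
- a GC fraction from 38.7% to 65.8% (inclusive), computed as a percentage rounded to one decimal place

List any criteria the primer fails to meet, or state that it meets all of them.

Base counts: A=3, T=9, G=6, C=5 (length 23).
length: length 23 ✓
GC clamp: 3' end GA has 1 G/C ✓
GC content: GC 11/23 = 47.8% ✓

Meets all criteria.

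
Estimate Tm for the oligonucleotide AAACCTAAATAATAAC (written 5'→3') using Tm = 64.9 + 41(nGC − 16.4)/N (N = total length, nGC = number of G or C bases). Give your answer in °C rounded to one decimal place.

Base counts: A=10, T=3, G=0, C=3; G+C = 3, N = 16.
Tm = 64.9 + 41·(3 − 16.4)/16 = 64.9 + -549.40/16 = 30.6°C.

30.6°C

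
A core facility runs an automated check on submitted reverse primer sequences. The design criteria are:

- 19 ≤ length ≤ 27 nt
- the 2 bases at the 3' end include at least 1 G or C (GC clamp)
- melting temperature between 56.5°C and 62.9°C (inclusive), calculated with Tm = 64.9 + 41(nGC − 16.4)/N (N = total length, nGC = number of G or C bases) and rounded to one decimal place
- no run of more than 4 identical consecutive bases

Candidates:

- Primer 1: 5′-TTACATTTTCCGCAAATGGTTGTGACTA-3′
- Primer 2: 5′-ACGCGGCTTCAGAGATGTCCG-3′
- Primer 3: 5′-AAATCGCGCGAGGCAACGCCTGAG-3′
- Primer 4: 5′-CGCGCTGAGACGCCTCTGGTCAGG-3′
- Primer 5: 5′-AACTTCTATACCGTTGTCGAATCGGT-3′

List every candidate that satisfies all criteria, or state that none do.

Primer 2 and Primer 3.

Primer 1 (28 nt, A=7 T=11 G=5 C=5): length 28, outside 19–27 ✗; 3' end TA has 0 G/C, need ≥1 ✗; Tm = 64.9 + 41·(10 − 16.4)/28 = 55.5°C, outside 56.5–62.9°C ✗; longest run = 4 ✓ — fails.
Primer 2 (21 nt, A=4 T=4 G=7 C=6): length 21 ✓; 3' end CG has 2 G/C ✓; Tm = 64.9 + 41·(13 − 16.4)/21 = 58.3°C ✓; longest run = 2 ✓ — passes.
Primer 3 (24 nt, A=7 T=2 G=8 C=7): length 24 ✓; 3' end AG has 1 G/C ✓; Tm = 64.9 + 41·(15 − 16.4)/24 = 62.5°C ✓; longest run = 3 ✓ — passes.
Primer 4 (24 nt, A=3 T=4 G=9 C=8): length 24 ✓; 3' end GG has 2 G/C ✓; Tm = 64.9 + 41·(17 − 16.4)/24 = 65.9°C, outside 56.5–62.9°C ✗; longest run = 2 ✓ — fails.
Primer 5 (26 nt, A=6 T=9 G=5 C=6): length 26 ✓; 3' end GT has 1 G/C ✓; Tm = 64.9 + 41·(11 − 16.4)/26 = 56.4°C, outside 56.5–62.9°C ✗; longest run = 2 ✓ — fails.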